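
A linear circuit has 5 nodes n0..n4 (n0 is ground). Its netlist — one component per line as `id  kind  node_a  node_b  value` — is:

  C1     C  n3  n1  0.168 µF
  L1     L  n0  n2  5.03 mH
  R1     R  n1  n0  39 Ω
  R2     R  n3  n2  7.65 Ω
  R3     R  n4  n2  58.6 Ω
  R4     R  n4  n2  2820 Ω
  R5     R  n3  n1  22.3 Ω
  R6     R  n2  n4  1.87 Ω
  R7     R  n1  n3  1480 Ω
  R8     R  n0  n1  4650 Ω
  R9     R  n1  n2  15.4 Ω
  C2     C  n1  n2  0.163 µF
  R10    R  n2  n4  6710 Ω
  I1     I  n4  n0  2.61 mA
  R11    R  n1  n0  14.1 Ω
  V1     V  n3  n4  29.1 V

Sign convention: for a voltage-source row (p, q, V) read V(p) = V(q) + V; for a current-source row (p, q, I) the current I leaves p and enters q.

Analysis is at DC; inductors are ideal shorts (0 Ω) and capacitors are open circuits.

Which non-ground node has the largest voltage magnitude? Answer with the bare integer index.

Apply KCL at each of the 4 non-ground nodes and solve the resulting linear system.
Node n1: branches {C1, R1, R5, R7, R8, R9, C2, R11} → V_1 = 4.912
Node n2: branches {L1, R2, R3, R4, R6, R9, C2, R10} → V_2 = 0.000
Node n3: branches {C1, R2, R5, R7, V1} → V_3 = 22.36
Node n4: branches {R3, R4, R6, R10, I1, V1} → V_4 = -6.736
Source currents: i(L1)=0.4780, i(V1)=-3.718

3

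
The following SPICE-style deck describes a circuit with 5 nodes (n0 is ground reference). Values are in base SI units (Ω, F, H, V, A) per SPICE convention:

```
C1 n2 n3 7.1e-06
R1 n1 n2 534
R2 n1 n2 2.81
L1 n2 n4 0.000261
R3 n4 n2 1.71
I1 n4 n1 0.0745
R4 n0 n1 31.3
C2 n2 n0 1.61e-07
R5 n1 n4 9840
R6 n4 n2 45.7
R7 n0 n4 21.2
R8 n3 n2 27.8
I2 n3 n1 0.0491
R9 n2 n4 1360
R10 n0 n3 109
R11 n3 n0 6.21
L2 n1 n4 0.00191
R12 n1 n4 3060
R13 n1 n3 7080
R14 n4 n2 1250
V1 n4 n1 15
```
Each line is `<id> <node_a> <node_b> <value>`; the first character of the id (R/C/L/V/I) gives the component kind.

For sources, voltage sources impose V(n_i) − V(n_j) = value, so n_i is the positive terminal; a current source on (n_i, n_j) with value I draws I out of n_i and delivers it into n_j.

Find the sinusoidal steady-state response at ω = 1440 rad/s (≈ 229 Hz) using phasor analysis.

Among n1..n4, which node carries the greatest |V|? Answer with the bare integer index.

1

Element admittances at ω=1440 rad/s:
  Y(C1) = 0.000+0.01022j S between n2,n3
  Y(R1) = 0.001873+0.000j S between n1,n2
  Y(R2) = 0.3559+0.000j S between n1,n2
  Y(L1) = 0.000-2.661j S between n2,n4
  Y(R3) = 0.5848+0.000j S between n4,n2
  I1: injects 0.0745 A into n1 (from n4)
  Y(R4) = 0.03195+0.000j S between n0,n1
  Y(C2) = 0.000+0.0002318j S between n2,n0
  Y(R5) = 0.0001016+0.000j S between n1,n4
  Y(R6) = 0.02188+0.000j S between n4,n2
  Y(R7) = 0.04717+0.000j S between n0,n4
  Y(R8) = 0.03597+0.000j S between n3,n2
  I2: injects 0.0491 A into n1 (from n3)
  Y(R9) = 0.0007353+0.000j S between n2,n4
  Y(R10) = 0.009174+0.000j S between n0,n3
  Y(R11) = 0.1610+0.000j S between n3,n0
  Y(L2) = 0.000-0.3636j S between n1,n4
  Y(R12) = 0.0003268+0.000j S between n1,n4
  Y(R13) = 0.0001412+0.000j S between n1,n3
  Y(R14) = 0.0008000+0.000j S between n4,n2
  V1: constraint V(n4)−V(n1) = 15
Assemble and solve the 5×5 MNA system:
  V(n1)=-10.15+0.2089j  V(n2)=4.180-1.620j  V(n3)=0.5590-0.1028j  V(n4)=4.850+0.2089j
  i(V1)=-5.582+6.115j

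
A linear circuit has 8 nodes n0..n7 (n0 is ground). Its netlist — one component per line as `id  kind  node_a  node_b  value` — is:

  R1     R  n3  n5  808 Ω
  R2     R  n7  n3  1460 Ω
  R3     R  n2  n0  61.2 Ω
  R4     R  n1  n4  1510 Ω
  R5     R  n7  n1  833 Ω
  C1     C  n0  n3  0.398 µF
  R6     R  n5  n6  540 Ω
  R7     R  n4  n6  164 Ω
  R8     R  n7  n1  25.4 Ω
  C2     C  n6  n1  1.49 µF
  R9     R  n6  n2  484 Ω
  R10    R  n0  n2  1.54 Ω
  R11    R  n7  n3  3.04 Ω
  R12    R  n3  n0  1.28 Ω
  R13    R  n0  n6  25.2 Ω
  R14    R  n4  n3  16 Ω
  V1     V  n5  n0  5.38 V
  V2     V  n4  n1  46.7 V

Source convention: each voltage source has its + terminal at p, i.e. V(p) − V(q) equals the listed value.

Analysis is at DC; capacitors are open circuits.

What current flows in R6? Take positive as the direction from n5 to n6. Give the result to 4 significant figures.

0.005924 A

Element admittances at DC:
  Y(R1) = 0.001238 S between n3,n5
  Y(R2) = 0.0006849 S between n7,n3
  Y(R3) = 0.01634 S between n2,n0
  Y(R4) = 0.0006623 S between n1,n4
  Y(R5) = 0.001200 S between n7,n1
  Y(C1) = 0.000 S between n0,n3
  Y(R6) = 0.001852 S between n5,n6
  Y(R7) = 0.006098 S between n4,n6
  Y(R8) = 0.03937 S between n7,n1
  Y(C2) = 0.000 S between n6,n1
  Y(R9) = 0.002066 S between n6,n2
  Y(R10) = 0.6494 S between n0,n2
  Y(R11) = 0.3289 S between n7,n3
  Y(R12) = 0.7812 S between n3,n0
  Y(R13) = 0.03968 S between n0,n6
  Y(R14) = 0.06250 S between n4,n3
  V1: constraint V(n5)−V(n0) = 5.38
  V2: constraint V(n4)−V(n1) = 46.7
Assemble and solve the 9×9 MNA system:
  V(n1)=-30.56  V(n2)=0.006749  V(n3)=-0.1003  V(n4)=16.14  V(n5)=5.380  V(n6)=2.181  V(n7)=-3.438
  i(V1)=-0.01271  i(V2)=-1.131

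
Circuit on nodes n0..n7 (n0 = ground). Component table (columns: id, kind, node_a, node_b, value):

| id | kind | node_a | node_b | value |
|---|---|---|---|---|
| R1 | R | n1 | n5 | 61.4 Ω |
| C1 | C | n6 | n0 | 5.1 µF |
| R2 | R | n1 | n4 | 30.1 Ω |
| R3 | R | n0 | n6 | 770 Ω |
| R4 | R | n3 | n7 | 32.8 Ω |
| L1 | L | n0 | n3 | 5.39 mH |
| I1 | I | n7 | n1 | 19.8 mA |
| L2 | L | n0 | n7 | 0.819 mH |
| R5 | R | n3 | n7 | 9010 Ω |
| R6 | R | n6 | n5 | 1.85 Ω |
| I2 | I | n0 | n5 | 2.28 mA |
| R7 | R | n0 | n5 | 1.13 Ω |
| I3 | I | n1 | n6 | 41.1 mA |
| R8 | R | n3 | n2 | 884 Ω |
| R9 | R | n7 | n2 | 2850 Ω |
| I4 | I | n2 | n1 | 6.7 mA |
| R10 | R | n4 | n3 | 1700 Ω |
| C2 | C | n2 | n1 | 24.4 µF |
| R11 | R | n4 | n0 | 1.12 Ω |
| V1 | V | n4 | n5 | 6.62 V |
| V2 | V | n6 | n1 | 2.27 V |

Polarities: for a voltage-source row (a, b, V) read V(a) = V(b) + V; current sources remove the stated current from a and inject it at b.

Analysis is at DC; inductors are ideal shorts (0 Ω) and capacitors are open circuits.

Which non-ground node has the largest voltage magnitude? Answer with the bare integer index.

MNA unknowns: 7 node voltages V₁..V_7 plus 4 source currents (L1, L2, V1, V2)
R1: Y=0.01629 on G[1,5]
C1: Y=0.000 on G[6,0]
R2: Y=0.03322 on G[1,4]
R3: Y=0.001299 on G[0,6]
R4: Y=0.03049 on G[3,7]
L1: row V0−V3=0, i_L1 at 0,3
I1: z[7]−=0.0198, z[1]+=0.0198
L2: row V0−V7=0, i_L2 at 0,7
R5: Y=0.0001110 on G[3,7]
R6: Y=0.5405 on G[6,5]
I2: z[0]−=0.00228, z[5]+=0.00228
R7: Y=0.8850 on G[0,5]
I3: z[1]−=0.0411, z[6]+=0.0411
R8: Y=0.001131 on G[3,2]
R9: Y=0.0003509 on G[7,2]
I4: z[2]−=0.0067, z[1]+=0.0067
R10: Y=0.0005882 on G[4,3]
C2: Y=0.000 on G[2,1]
R11: Y=0.8929 on G[4,0]
V1: row V4−V5=6.62, i_V1 at 4,5
V2: row V6−V1=2.27, i_V2 at 6,1
solve → V1=-4.964, V2=-4.521, V3=0.000, V4=3.312, V5=-3.308, V6=-2.694, V7=0.000
aux → i_L1=0.003165, i_L2=0.02139, i_V1=-3.234, i_V2=-0.2873

1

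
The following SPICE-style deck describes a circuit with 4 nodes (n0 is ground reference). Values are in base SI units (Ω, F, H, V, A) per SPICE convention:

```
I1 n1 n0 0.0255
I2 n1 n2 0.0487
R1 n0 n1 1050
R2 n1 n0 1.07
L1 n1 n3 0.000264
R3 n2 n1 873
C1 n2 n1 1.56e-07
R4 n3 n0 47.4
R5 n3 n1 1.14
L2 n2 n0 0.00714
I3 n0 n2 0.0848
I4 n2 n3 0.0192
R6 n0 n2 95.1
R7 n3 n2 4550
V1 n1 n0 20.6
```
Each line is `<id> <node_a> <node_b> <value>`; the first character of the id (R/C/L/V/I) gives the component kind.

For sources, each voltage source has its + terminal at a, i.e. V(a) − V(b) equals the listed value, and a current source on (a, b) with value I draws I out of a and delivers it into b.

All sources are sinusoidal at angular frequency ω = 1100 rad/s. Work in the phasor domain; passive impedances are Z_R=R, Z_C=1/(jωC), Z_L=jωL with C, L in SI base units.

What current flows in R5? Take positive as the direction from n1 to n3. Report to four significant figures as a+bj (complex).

0.02619+0.1001j A

MNA unknowns: 3 node voltages V₁..V_3 plus 1 source current (V1)
I1: z[1]−=0.0255, z[0]+=0.0255
I2: z[1]−=0.0487, z[2]+=0.0487
R1: Y=0.0009524+0.000j on G[0,1]
R2: Y=0.9346+0.000j on G[1,0]
L1: Y=0.000-3.444j on G[1,3]
R3: Y=0.001145+0.000j on G[2,1]
C1: Y=0.000+0.0001716j on G[2,1]
R4: Y=0.02110+0.000j on G[3,0]
R5: Y=0.8772+0.000j on G[3,1]
L2: Y=0.000-0.1273j on G[2,0]
I3: z[0]−=0.0848, z[2]+=0.0848
I4: z[2]−=0.0192, z[3]+=0.0192
R6: Y=0.01052+0.000j on G[0,2]
R7: Y=0.0002198+0.000j on G[3,2]
V1: row V1−V0=20.6, i_V1 at 1,0
solve → V1=20.60+0.000j, V2=0.07638+1.113j, V3=20.57-0.1142j
aux → i_V1=-19.79+0.0004309j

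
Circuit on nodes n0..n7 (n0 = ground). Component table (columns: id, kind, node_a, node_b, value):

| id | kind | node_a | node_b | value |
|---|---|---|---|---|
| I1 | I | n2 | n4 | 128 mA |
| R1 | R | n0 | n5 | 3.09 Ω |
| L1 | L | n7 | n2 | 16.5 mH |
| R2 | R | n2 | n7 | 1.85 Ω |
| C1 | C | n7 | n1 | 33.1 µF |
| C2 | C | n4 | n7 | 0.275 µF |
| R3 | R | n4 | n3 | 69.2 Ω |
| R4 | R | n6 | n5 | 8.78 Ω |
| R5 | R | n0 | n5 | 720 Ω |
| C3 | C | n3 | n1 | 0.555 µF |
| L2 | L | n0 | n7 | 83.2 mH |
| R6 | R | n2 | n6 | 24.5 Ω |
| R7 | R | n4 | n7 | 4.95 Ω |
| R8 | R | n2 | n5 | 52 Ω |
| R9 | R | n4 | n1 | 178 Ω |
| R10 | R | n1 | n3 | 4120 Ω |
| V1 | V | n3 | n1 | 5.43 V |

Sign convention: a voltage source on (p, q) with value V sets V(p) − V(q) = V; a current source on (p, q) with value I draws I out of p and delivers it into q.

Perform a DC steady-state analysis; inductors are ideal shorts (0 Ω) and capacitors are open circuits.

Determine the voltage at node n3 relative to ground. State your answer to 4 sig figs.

2.154 V

Apply KCL at each of the 7 non-ground nodes and solve the resulting linear system.
Node n1: branches {C1, C3, R9, R10, V1} → V_1 = -3.276
Node n2: branches {I1, L1, R2, R6, R8} → V_2 = 0.000
Node n3: branches {R3, C3, R10, V1} → V_3 = 2.154
Node n4: branches {I1, C2, R3, R7, R9} → V_4 = 0.6336
Node n5: branches {R1, R4, R5, R8} → V_5 = 0.000
Node n6: branches {R4, R6} → V_6 = 0.000
Node n7: branches {L1, R2, C1, C2, L2, R7} → V_7 = 0.000
Source currents: i(L1)=0.1280, i(L2)=0.000, i(V1)=-0.02328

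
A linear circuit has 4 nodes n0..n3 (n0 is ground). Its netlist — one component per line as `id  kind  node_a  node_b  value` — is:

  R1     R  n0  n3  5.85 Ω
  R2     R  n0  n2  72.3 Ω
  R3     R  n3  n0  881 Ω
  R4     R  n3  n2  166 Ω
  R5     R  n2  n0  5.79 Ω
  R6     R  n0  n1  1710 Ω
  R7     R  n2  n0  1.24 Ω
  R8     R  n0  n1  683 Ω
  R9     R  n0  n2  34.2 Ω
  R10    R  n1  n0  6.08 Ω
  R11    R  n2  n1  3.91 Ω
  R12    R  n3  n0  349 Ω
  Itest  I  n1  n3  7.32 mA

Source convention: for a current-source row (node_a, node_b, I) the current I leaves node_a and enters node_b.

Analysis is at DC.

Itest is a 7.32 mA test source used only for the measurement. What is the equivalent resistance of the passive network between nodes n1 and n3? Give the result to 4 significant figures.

MNA unknowns: 3 node voltages V₁..V_3
R1: Y=0.1709 on G[0,3]
R2: Y=0.01383 on G[0,2]
R3: Y=0.001135 on G[3,0]
R4: Y=0.006024 on G[3,2]
R5: Y=0.1727 on G[2,0]
R6: Y=0.0005848 on G[0,1]
R7: Y=0.8065 on G[2,0]
R8: Y=0.001464 on G[0,1]
R9: Y=0.02924 on G[0,2]
R10: Y=0.1645 on G[1,0]
R11: Y=0.2558 on G[2,1]
R12: Y=0.002865 on G[3,0]
Itest: z[1]−=0.00732, z[3]+=0.00732
solve → V1=-0.01958, V2=-0.003711, V3=0.04033

R_eq = 8.184 Ω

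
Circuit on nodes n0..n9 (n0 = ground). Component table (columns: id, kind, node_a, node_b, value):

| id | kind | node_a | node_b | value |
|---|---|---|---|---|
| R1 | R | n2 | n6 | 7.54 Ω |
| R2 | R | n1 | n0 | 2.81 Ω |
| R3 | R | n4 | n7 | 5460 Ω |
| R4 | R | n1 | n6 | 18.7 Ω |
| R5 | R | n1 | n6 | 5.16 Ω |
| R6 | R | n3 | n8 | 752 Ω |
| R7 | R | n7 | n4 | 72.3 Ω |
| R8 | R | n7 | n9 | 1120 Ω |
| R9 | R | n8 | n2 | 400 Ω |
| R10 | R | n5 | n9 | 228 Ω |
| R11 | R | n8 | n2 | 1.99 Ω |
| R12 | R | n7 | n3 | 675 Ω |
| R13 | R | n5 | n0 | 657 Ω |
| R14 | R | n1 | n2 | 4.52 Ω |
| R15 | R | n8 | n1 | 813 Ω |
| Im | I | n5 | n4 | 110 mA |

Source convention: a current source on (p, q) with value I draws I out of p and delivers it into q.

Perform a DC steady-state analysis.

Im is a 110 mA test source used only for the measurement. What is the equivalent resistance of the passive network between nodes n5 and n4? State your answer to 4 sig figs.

R_eq = 891.1 Ω

Element admittances at DC:
  Y(R1) = 0.1326 S between n2,n6
  Y(R2) = 0.3559 S between n1,n0
  Y(R3) = 0.0001832 S between n4,n7
  Y(R4) = 0.05348 S between n1,n6
  Y(R5) = 0.1938 S between n1,n6
  Y(R6) = 0.001330 S between n3,n8
  Y(R7) = 0.01383 S between n7,n4
  Y(R8) = 0.0008929 S between n7,n9
  Y(R9) = 0.002500 S between n8,n2
  Y(R10) = 0.004386 S between n5,n9
  Y(R11) = 0.5025 S between n8,n2
  Y(R12) = 0.001481 S between n7,n3
  Y(R13) = 0.001522 S between n5,n0
  Y(R14) = 0.2212 S between n1,n2
  Y(R15) = 0.001230 S between n8,n1
  Im: injects 0.11 A into n4 (from n5)
Assemble and solve the 9×9 MNA system:
  V(n1)=0.1211  V(n2)=0.2604  V(n3)=32.76  V(n4)=69.70  V(n5)=-28.32  V(n6)=0.1697  V(n7)=61.86  V(n8)=0.3452  V(n9)=-13.07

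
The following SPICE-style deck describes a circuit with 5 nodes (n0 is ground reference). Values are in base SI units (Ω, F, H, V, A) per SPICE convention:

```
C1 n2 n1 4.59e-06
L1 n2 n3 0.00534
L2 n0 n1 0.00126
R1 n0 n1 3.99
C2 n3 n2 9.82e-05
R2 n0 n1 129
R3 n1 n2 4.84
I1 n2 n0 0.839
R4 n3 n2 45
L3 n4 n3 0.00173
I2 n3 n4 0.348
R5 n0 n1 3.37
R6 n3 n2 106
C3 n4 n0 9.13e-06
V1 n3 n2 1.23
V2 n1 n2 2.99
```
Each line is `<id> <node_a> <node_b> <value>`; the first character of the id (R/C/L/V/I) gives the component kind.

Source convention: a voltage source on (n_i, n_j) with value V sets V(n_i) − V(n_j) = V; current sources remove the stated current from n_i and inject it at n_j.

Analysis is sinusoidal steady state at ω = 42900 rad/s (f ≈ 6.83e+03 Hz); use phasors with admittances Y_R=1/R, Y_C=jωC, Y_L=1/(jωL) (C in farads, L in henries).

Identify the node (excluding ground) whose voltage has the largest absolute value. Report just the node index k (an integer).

MNA unknowns: 4 node voltages V₁..V_4 plus 2 source currents (V1, V2)
C1: Y=0.000+0.1969j on G[2,1]
L1: Y=0.000-0.004365j on G[2,3]
L2: Y=0.000-0.01850j on G[0,1]
R1: Y=0.2506+0.000j on G[0,1]
C2: Y=0.000+4.213j on G[3,2]
R2: Y=0.007752+0.000j on G[0,1]
R3: Y=0.2066+0.000j on G[1,2]
I1: z[2]−=0.839, z[0]+=0.839
R4: Y=0.02222+0.000j on G[3,2]
L3: Y=0.000-0.01347j on G[4,3]
I2: z[3]−=0.348, z[4]+=0.348
R5: Y=0.2967+0.000j on G[0,1]
R6: Y=0.009434+0.000j on G[3,2]
C3: Y=0.000+0.3917j on G[4,0]
V1: row V3−V2=1.23, i_V1 at 3,2
V2: row V1−V2=2.99, i_V2 at 1,2
solve → V1=-2.151-0.1700j, V2=-5.141-0.1700j, V3=-3.911-0.1700j, V4=0.1393-0.9141j
aux → i_V1=-0.3970-5.231j, i_V2=0.5793-0.5342j

2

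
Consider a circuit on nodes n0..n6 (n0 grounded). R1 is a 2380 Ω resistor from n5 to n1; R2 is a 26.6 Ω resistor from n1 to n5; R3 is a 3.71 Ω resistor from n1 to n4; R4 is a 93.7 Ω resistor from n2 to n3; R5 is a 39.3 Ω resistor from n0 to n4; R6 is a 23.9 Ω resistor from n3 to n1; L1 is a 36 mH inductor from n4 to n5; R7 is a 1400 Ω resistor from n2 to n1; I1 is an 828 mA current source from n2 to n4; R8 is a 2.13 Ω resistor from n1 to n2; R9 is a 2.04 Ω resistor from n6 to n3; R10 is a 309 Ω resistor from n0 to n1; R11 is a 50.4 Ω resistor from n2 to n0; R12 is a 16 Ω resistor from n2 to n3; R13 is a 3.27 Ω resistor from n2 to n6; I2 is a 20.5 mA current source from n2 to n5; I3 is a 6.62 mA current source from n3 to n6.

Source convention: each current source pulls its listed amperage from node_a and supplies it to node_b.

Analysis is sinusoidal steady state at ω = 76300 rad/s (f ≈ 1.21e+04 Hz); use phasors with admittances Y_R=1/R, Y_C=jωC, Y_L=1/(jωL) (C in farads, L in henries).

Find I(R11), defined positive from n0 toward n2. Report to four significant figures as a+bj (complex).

MNA unknowns: 6 node voltages V₁..V_6
R1: Y=0.0004202+0.000j on G[5,1]
R2: Y=0.03759+0.000j on G[1,5]
R3: Y=0.2695+0.000j on G[1,4]
R4: Y=0.01067+0.000j on G[2,3]
R5: Y=0.02545+0.000j on G[0,4]
R6: Y=0.04184+0.000j on G[3,1]
L1: Y=0.000-0.0003641j on G[4,5]
R7: Y=0.0007143+0.000j on G[2,1]
I1: z[2]−=0.828, z[4]+=0.828
R8: Y=0.4695+0.000j on G[1,2]
R9: Y=0.4902+0.000j on G[6,3]
R10: Y=0.003236+0.000j on G[0,1]
R11: Y=0.01984+0.000j on G[2,0]
R12: Y=0.06250+0.000j on G[2,3]
R13: Y=0.3058+0.000j on G[2,6]
I2: z[2]−=0.0205, z[5]+=0.0205
I3: z[3]−=0.00662, z[6]+=0.00662
solve → V1=-0.8652-0.001614j, V2=-2.445-0.001553j, V3=-2.235-0.001561j, V4=2.016+0.001416j, V5=-0.3257-0.02404j, V6=-2.307-0.001558j

0.04851+3.081e-05j A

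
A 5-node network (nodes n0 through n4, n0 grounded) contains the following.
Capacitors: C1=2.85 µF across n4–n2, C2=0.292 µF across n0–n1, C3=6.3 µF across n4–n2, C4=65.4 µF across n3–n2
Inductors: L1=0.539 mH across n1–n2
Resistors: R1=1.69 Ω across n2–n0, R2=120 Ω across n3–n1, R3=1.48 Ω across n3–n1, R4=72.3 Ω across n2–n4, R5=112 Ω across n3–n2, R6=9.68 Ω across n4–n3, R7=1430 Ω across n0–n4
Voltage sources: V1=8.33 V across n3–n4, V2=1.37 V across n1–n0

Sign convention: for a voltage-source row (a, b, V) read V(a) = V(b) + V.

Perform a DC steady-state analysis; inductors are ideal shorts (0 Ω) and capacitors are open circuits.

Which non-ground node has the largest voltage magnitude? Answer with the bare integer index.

MNA unknowns: 4 node voltages V₁..V_4 plus 3 source currents (L1, V1, V2)
C1: Y=0.000 on G[4,2]
L1: row V1−V2=0, i_L1 at 1,2
R1: Y=0.5917 on G[2,0]
R2: Y=0.008333 on G[3,1]
R3: Y=0.6757 on G[3,1]
R4: Y=0.01383 on G[2,4]
R5: Y=0.008929 on G[3,2]
R6: Y=0.1033 on G[4,3]
C2: Y=0.000 on G[0,1]
C3: Y=0.000 on G[4,2]
C4: Y=0.000 on G[3,2]
R7: Y=0.0006993 on G[0,4]
V1: row V3−V4=8.33, i_V1 at 3,4
V2: row V1−V0=1.37, i_V2 at 1,0
solve → V1=1.370, V2=1.370, V3=1.540, V4=-6.790
aux → i_L1=0.9220, i_V1=-0.9782, i_V2=-0.8059

4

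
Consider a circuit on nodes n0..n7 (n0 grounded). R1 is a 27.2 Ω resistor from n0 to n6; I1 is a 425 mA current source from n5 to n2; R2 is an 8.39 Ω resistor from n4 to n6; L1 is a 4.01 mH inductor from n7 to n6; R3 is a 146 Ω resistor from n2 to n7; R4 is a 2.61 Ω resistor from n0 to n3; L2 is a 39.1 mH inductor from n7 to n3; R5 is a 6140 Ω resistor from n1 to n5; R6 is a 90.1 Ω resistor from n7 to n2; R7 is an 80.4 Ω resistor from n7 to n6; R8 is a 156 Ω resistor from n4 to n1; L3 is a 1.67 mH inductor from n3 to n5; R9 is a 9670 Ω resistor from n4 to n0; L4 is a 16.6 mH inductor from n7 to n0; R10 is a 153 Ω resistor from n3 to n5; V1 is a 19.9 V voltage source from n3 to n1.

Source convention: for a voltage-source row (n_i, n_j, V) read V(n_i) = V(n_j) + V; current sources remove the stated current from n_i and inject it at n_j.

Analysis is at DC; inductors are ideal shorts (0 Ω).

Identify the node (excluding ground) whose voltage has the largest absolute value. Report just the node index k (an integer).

Apply KCL at each of the 7 non-ground nodes and solve the resulting linear system.
Node n1: branches {R5, R8, V1} → V_1 = -19.90
Node n2: branches {I1, R3, R6} → V_2 = 23.68
Node n3: branches {R4, L2, L3, R10, V1} → V_3 = 0.000
Node n4: branches {R2, R8, R9} → V_4 = -1.015
Node n5: branches {I1, R5, L3, R10} → V_5 = 0.000
Node n6: branches {R1, R2, L1, R7} → V_6 = 0.000
Node n7: branches {L1, R3, L2, R6, R7, L4} → V_7 = 0.000
Source currents: i(L1)=0.1210, i(L2)=0.3039, i(L3)=0.4282, i(L4)=0.0001049, i(V1)=-0.1243

2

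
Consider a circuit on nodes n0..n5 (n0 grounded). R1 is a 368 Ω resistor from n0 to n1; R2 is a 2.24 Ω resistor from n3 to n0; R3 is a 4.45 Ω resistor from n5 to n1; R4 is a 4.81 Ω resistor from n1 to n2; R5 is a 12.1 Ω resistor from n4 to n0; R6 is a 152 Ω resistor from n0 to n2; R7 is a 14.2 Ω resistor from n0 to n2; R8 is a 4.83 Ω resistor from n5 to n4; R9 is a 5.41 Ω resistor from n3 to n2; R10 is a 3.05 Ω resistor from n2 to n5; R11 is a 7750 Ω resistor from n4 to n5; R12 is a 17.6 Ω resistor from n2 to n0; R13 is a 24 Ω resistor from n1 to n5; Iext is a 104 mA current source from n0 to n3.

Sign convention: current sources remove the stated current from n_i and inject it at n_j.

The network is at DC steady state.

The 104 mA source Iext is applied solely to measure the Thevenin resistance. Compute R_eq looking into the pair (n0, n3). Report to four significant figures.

R_eq = 1.853 Ω

Element admittances at DC:
  Y(R1) = 0.002717 S between n0,n1
  Y(R2) = 0.4464 S between n3,n0
  Y(R3) = 0.2247 S between n5,n1
  Y(R4) = 0.2079 S between n1,n2
  Y(R5) = 0.08264 S between n4,n0
  Y(R6) = 0.006579 S between n0,n2
  Y(R7) = 0.07042 S between n0,n2
  Y(R8) = 0.2070 S between n5,n4
  Y(R9) = 0.1848 S between n3,n2
  Y(R10) = 0.3279 S between n2,n5
  Y(R11) = 0.0001290 S between n4,n5
  Y(R12) = 0.05682 S between n2,n0
  Y(R13) = 0.04167 S between n1,n5
  Iext: injects 0.104 A into n3 (from n0)
Assemble and solve the 5×5 MNA system:
  V(n1)=0.08850  V(n2)=0.09545  V(n3)=0.1927  V(n4)=0.06004  V(n5)=0.08399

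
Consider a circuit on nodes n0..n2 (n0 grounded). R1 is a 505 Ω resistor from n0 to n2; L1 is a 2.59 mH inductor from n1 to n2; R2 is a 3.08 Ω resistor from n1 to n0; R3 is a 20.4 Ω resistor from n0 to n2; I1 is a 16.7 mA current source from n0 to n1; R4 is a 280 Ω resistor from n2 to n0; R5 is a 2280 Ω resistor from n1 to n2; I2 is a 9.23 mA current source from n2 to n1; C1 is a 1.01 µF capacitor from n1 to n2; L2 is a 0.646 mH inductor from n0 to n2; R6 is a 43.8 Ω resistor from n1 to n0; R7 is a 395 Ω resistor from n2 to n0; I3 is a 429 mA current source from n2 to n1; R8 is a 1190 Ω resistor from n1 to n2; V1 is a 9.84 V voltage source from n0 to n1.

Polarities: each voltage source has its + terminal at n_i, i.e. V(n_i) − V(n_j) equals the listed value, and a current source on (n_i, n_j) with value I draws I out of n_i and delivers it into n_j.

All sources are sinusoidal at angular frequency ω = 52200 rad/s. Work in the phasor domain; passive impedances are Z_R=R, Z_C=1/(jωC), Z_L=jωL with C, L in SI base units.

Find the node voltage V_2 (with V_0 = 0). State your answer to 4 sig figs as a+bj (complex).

-9.116-5.193j V

Apply KCL at each of the 2 non-ground nodes and solve the resulting linear system.
Node n1: branches {L1, R2, I1, R5, I2, C1, R6, I3, R8, V1} → V_1 = -9.840+0.000j
Node n2: branches {R1, L1, R3, R4, R5, I2, C1, L2, R7, I3, R8} → V_2 = -9.116-5.193j
Source currents: i(V1)=-4.111-0.02619j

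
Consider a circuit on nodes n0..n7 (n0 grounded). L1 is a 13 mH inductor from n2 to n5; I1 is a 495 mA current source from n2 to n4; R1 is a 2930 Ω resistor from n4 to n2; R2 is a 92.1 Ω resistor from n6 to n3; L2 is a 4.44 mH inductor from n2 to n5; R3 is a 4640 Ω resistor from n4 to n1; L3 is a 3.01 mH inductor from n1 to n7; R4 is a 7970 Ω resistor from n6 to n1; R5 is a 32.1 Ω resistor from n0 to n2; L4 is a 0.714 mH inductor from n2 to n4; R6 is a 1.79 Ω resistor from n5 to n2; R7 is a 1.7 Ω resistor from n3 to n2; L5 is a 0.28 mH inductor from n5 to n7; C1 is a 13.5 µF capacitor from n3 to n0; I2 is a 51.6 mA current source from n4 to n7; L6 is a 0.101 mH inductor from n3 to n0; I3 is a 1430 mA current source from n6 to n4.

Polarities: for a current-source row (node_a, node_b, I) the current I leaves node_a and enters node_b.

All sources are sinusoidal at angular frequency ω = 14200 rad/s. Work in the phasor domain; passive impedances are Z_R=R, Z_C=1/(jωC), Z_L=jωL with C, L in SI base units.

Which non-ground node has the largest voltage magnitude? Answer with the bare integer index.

6

Apply KCL at each of the 7 non-ground nodes and solve the resulting linear system.
Node n1: branches {R3, L3, R4} → V_1 = 2.136-0.6909j
Node n2: branches {L1, I1, R1, L2, R5, L4, R6, R7} → V_2 = 2.274-0.1330j
Node n3: branches {R2, R7, C1, L6} → V_3 = -0.008194-0.1401j
Node n4: branches {I1, R1, R3, L4, I2, I3} → V_4 = 2.383+18.86j
Node n5: branches {L1, L2, R6, L5} → V_5 = 2.337-0.1229j
Node n6: branches {R2, R4, I3} → V_6 = -130.2-0.1464j
Node n7: branches {L3, L5, I2} → V_7 = 2.319+0.01643j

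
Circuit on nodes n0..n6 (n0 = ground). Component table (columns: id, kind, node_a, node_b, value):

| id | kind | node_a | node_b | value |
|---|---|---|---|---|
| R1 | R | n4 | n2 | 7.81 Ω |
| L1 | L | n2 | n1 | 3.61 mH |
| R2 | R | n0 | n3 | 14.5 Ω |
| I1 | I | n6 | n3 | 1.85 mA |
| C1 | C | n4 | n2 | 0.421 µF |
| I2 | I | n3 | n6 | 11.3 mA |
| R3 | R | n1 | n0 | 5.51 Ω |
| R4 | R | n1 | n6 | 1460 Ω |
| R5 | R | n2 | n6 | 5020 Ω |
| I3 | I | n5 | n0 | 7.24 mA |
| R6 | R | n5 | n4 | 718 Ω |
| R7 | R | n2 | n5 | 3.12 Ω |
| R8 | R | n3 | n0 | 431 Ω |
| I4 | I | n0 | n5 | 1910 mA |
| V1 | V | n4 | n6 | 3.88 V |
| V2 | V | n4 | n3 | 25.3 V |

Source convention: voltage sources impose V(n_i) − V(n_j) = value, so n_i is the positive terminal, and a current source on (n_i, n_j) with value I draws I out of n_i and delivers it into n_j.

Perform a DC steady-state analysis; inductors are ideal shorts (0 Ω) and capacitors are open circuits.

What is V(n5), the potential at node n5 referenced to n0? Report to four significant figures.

Apply KCL at each of the 6 non-ground nodes and solve the resulting linear system.
Node n1: branches {L1, R3, R4} → V_1 = 13.47
Node n2: branches {R1, L1, C1, R5, R7} → V_2 = 13.47
Node n3: branches {R2, I1, I2, R8, V2} → V_3 = -7.592
Node n4: branches {R1, C1, R6, V1, V2} → V_4 = 17.71
Node n5: branches {I3, R6, R7, I4} → V_5 = 19.40
Node n6: branches {I1, I2, R4, R5, V1} → V_6 = 13.83
Source currents: i(L1)=2.444, i(V1)=-0.009130, i(V2)=-0.5317

19.40 V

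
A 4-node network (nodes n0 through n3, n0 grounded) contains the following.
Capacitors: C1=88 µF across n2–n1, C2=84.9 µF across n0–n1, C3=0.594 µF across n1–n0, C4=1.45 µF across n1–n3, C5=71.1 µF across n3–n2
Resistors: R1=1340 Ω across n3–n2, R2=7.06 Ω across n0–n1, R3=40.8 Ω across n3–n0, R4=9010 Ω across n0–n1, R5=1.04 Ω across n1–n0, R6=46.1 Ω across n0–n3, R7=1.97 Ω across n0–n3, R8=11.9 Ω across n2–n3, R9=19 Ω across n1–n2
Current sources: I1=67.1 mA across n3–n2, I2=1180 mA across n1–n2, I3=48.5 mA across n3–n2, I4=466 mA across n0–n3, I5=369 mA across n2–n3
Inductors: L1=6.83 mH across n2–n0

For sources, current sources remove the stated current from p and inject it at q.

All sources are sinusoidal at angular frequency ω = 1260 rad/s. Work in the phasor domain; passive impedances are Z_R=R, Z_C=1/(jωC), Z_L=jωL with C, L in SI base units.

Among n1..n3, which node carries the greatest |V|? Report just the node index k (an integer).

Apply KCL at each of the 3 non-ground nodes and solve the resulting linear system.
Node n1: branches {C1, C2, C3, I2, C4, R2, R4, R5, R9} → V_1 = -0.4280+0.5625j
Node n2: branches {C1, R1, I1, I2, I3, C5, L1, R8, R9, I5} → V_2 = 6.023-2.206j
Node n3: branches {R1, I1, C4, R3, I3, C5, R6, R7, I4, R8, I5} → V_3 = 2.266+0.2264j

2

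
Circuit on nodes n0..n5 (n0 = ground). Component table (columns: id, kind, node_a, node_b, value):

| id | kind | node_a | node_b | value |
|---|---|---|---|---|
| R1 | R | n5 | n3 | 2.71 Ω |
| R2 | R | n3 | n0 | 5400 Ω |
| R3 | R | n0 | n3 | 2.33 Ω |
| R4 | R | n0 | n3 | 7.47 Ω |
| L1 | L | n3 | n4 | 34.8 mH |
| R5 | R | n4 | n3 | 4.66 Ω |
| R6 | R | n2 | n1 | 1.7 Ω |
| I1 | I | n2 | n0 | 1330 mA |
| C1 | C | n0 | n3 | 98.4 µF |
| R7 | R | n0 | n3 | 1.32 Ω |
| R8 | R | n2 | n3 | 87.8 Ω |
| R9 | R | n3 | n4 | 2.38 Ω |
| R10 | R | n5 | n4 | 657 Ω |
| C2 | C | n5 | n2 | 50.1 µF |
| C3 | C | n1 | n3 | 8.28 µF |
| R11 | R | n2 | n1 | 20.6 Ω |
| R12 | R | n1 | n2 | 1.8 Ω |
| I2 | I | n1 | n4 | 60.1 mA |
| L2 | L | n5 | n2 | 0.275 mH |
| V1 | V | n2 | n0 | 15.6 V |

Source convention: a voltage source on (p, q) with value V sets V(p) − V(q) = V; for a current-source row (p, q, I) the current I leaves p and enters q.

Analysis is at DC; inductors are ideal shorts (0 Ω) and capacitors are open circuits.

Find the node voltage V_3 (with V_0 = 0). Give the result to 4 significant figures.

Element admittances at DC:
  Y(R1) = 0.3690 S between n5,n3
  Y(R2) = 0.0001852 S between n3,n0
  Y(R3) = 0.4292 S between n0,n3
  Y(R4) = 0.1339 S between n0,n3
  L1: short n3↔n4 (DC inductor)
  Y(R5) = 0.2146 S between n4,n3
  Y(R6) = 0.5882 S between n2,n1
  I1: injects 1.33 A into n0 (from n2)
  Y(C1) = 0.000 S between n0,n3
  Y(R7) = 0.7576 S between n0,n3
  Y(R8) = 0.01139 S between n2,n3
  Y(R9) = 0.4202 S between n3,n4
  Y(R10) = 0.001522 S between n5,n4
  Y(C2) = 0.000 S between n5,n2
  Y(C3) = 0.000 S between n1,n3
  Y(R11) = 0.04854 S between n2,n1
  Y(R12) = 0.5556 S between n1,n2
  I2: injects 0.0601 A into n4 (from n1)
  L2: short n5↔n2 (DC inductor)
  V1: constraint V(n2)−V(n0) = 15.6
Assemble and solve the 8×8 MNA system:
  V(n1)=15.55  V(n2)=15.60  V(n3)=3.534  V(n4)=3.534  V(n5)=15.60
  i(L1)=-0.07846  i(L2)=-4.471  i(V1)=-5.998

3.534 V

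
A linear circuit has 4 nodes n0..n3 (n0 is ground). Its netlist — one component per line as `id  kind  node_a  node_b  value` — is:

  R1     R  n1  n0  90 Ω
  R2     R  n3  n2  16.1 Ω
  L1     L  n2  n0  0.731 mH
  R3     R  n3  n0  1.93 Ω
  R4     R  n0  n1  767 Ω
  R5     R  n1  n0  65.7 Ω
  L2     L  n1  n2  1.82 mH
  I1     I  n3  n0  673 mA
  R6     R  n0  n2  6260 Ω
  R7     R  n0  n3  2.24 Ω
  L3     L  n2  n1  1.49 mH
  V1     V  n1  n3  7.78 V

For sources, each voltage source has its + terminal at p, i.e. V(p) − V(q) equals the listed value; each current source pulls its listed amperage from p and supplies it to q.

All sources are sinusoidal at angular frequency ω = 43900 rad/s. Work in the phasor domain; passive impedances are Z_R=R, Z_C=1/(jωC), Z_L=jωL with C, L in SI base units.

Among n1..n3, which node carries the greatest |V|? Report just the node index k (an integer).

1

MNA unknowns: 3 node voltages V₁..V_3 plus 1 source current (V1)
R1: Y=0.01111+0.000j on G[1,0]
R2: Y=0.06211+0.000j on G[3,2]
L1: Y=0.000-0.03116j on G[2,0]
R3: Y=0.5181+0.000j on G[3,0]
R4: Y=0.001304+0.000j on G[0,1]
R5: Y=0.01522+0.000j on G[1,0]
L2: Y=0.000-0.01252j on G[1,2]
I1: z[3]−=0.673, z[0]+=0.673
R6: Y=0.0001597+0.000j on G[0,2]
R7: Y=0.4464+0.000j on G[0,3]
L3: Y=0.000-0.01529j on G[2,1]
V1: row V1−V3=7.78, i_V1 at 1,3
solve → V1=6.948+0.03495j, V2=1.102-2.024j, V3=-0.8316+0.03495j
aux → i_V1=-0.2493+0.1616j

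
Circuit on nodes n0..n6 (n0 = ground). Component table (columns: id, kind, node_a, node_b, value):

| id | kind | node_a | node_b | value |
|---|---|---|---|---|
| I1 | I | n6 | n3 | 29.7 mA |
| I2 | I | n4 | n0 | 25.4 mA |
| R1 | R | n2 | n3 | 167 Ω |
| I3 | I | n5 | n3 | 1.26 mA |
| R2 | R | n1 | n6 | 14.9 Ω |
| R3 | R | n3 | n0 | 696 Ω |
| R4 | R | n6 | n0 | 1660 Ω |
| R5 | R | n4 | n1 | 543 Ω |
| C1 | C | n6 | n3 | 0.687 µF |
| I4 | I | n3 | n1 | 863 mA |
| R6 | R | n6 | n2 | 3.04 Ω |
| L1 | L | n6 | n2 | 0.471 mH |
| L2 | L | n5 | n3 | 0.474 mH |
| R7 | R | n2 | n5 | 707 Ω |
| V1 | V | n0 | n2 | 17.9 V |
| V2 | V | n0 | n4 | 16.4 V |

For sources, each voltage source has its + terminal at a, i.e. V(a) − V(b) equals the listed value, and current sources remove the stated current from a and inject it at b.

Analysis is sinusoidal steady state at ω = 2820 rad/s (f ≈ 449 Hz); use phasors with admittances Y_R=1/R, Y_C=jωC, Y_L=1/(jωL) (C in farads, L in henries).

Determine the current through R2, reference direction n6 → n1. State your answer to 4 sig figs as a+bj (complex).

-0.8416+0.001422j A

MNA unknowns: 6 node voltages V₁..V_6 plus 2 source currents (V1, V2)
I1: z[6]−=0.0297, z[3]+=0.0297
I2: z[4]−=0.0254, z[0]+=0.0254
R1: Y=0.005988+0.000j on G[2,3]
I3: z[5]−=0.00126, z[3]+=0.00126
R2: Y=0.06711+0.000j on G[1,6]
R3: Y=0.001437+0.000j on G[3,0]
R4: Y=0.0006024+0.000j on G[6,0]
R5: Y=0.001842+0.000j on G[4,1]
C1: Y=0.000+0.001937j on G[6,3]
I4: z[3]−=0.863, z[1]+=0.863
R6: Y=0.3289+0.000j on G[6,2]
L1: Y=0.000-0.7529j on G[6,2]
L2: Y=0.000-0.7481j on G[5,3]
R7: Y=0.001414+0.000j on G[2,5]
V1: row V0−V2=17.9, i_V1 at 0,2
V2: row V0−V4=16.4, i_V2 at 0,4
solve → V1=-4.785+0.7722j, V2=-17.90+0.000j, V3=-105.2+19.24j, V4=-16.40+0.000j, V5=-105.2+19.40j, V6=-17.32+0.7934j
aux → i_V1=-0.1402+0.02954j, i_V2=0.004009-0.001422j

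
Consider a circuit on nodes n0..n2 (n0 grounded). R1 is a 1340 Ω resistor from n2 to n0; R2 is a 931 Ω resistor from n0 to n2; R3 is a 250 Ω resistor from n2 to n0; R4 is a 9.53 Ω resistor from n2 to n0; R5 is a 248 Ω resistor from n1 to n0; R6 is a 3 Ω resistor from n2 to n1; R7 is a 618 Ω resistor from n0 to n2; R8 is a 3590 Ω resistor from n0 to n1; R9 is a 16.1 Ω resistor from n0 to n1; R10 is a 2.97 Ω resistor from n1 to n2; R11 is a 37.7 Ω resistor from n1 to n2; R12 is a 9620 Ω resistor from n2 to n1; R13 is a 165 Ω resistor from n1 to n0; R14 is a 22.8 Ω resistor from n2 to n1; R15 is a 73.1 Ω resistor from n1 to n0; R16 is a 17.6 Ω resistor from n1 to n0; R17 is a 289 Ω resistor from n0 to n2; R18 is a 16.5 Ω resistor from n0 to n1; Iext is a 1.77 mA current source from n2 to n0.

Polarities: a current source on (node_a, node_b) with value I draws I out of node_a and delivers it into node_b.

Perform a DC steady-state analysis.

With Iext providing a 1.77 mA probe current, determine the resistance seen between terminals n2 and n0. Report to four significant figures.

R_eq = 3.630 Ω

Element admittances at DC:
  Y(R1) = 0.0007463 S between n2,n0
  Y(R2) = 0.001074 S between n0,n2
  Y(R3) = 0.004000 S between n2,n0
  Y(R4) = 0.1049 S between n2,n0
  Y(R5) = 0.004032 S between n1,n0
  Y(R6) = 0.3333 S between n2,n1
  Y(R7) = 0.001618 S between n0,n2
  Y(R8) = 0.0002786 S between n0,n1
  Y(R9) = 0.06211 S between n0,n1
  Y(R10) = 0.3367 S between n1,n2
  Y(R11) = 0.02653 S between n1,n2
  Y(R12) = 0.0001040 S between n2,n1
  Y(R13) = 0.006061 S between n1,n0
  Y(R14) = 0.04386 S between n2,n1
  Y(R15) = 0.01368 S between n1,n0
  Y(R16) = 0.05682 S between n1,n0
  Y(R17) = 0.003460 S between n0,n2
  Y(R18) = 0.06061 S between n0,n1
  Iext: injects 0.00177 A into n0 (from n2)
Assemble and solve the 2×2 MNA system:
  V(n1)=-0.005039  V(n2)=-0.006424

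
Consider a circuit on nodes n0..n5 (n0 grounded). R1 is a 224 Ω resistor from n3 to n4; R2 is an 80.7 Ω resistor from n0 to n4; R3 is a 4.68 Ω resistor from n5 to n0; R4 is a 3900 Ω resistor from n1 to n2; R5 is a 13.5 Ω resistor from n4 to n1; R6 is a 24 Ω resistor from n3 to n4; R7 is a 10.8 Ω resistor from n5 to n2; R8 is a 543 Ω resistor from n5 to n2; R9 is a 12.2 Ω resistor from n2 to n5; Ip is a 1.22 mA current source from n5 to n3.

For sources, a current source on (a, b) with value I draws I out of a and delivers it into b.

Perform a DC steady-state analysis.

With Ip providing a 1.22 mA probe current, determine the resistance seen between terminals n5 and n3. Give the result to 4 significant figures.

Apply KCL at each of the 5 non-ground nodes and solve the resulting linear system.
Node n1: branches {R4, R5} → V_1 = 0.09600
Node n2: branches {R4, R7, R8, R9} → V_2 = -0.005440
Node n3: branches {R1, R6, Ip} → V_3 = 0.1228
Node n4: branches {R1, R2, R5, R6} → V_4 = 0.09635
Node n5: branches {R3, R7, R8, R9, Ip} → V_5 = -0.005588

R_eq = 105.2 Ω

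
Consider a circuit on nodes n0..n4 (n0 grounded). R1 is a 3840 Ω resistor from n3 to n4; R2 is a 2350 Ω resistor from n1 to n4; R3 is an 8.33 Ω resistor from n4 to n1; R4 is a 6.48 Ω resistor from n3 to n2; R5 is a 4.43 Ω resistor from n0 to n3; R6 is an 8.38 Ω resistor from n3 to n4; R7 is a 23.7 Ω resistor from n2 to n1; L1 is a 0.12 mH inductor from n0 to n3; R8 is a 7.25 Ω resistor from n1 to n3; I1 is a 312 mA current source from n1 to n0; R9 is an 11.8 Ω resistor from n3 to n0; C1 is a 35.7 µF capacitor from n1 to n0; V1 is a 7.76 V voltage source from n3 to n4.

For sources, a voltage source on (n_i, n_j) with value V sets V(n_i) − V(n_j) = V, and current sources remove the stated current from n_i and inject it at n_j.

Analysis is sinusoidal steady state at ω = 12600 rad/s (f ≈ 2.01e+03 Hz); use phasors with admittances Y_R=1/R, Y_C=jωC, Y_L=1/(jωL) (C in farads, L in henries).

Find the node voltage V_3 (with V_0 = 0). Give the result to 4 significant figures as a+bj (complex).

Apply KCL at each of the 4 non-ground nodes and solve the resulting linear system.
Node n1: branches {R2, R3, R7, R8, I1, C1} → V_1 = -0.7737+2.281j
Node n2: branches {R4, R7} → V_2 = -0.1787+1.343j
Node n3: branches {R1, R4, R5, R6, L1, R8, R9, V1} → V_3 = -0.01596+1.087j
Node n4: branches {R1, R2, R3, R6, V1} → V_4 = -7.776+1.087j
Source currents: i(V1)=-1.772-0.1438j

-0.01596+1.087j V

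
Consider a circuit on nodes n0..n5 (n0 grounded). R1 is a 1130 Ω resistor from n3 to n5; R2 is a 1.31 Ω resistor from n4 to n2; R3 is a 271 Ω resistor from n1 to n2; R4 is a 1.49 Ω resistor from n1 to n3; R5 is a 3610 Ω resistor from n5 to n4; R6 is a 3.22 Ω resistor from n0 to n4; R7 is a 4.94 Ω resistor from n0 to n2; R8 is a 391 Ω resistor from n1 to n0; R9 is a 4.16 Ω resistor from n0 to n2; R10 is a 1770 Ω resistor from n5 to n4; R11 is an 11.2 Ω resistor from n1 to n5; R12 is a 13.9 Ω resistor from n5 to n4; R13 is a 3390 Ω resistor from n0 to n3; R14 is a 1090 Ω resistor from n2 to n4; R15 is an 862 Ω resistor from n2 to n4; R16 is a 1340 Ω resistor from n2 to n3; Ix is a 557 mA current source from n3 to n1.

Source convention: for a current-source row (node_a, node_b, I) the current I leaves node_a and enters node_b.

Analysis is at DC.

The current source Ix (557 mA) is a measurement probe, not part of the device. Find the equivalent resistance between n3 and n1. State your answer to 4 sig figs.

R_eq = 1.486 Ω

Element admittances at DC:
  Y(R1) = 0.0008850 S between n3,n5
  Y(R2) = 0.7634 S between n4,n2
  Y(R3) = 0.003690 S between n1,n2
  Y(R4) = 0.6711 S between n1,n3
  Y(R5) = 0.0002770 S between n5,n4
  Y(R6) = 0.3106 S between n0,n4
  Y(R7) = 0.2024 S between n0,n2
  Y(R8) = 0.002558 S between n1,n0
  Y(R9) = 0.2404 S between n0,n2
  Y(R10) = 0.0005650 S between n5,n4
  Y(R11) = 0.08929 S between n1,n5
  Y(R12) = 0.07194 S between n5,n4
  Y(R13) = 0.0002950 S between n0,n3
  Y(R14) = 0.0009174 S between n2,n4
  Y(R15) = 0.001160 S between n2,n4
  Y(R16) = 0.0007463 S between n2,n3
  Ix: injects 0.557 A into n1 (from n3)
Assemble and solve the 5×5 MNA system:
  V(n1)=0.02550  V(n2)=-3.562e-05  V(n3)=-0.8021  V(n4)=0.0006027  V(n5)=0.009886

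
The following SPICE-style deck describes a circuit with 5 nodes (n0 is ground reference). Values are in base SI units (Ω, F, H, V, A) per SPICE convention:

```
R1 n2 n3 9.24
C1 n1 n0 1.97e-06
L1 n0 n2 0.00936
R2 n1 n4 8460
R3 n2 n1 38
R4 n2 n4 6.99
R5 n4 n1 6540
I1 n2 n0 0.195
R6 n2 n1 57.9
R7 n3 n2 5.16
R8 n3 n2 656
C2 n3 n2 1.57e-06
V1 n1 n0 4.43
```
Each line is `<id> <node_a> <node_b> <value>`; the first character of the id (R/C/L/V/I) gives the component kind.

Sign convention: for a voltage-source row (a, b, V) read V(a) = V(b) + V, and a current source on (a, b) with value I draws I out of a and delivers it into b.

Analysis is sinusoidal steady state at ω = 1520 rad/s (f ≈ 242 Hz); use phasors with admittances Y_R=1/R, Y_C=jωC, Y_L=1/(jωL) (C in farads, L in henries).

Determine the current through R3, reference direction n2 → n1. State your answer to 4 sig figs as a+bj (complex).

-0.1167-0.0001916j A

Element admittances at ω=1520 rad/s:
  Y(R1) = 0.1082+0.000j S between n2,n3
  Y(C1) = 0.000+0.002994j S between n1,n0
  Y(L1) = 0.000-0.07029j S between n0,n2
  Y(R2) = 0.0001182+0.000j S between n1,n4
  Y(R3) = 0.02632+0.000j S between n2,n1
  Y(R4) = 0.1431+0.000j S between n2,n4
  Y(R5) = 0.0001529+0.000j S between n4,n1
  I1: injects 0.195 A into n0 (from n2)
  Y(R6) = 0.01727+0.000j S between n2,n1
  Y(R7) = 0.1938+0.000j S between n3,n2
  Y(R8) = 0.001524+0.000j S between n3,n2
  Y(C2) = 0.000+0.002386j S between n3,n2
  V1: constraint V(n1)−V(n0) = 4.43
Assemble and solve the 5×5 MNA system:
  V(n1)=4.430+0.000j  V(n2)=-0.004544-0.007282j  V(n3)=-0.004544-0.007282j  V(n4)=0.003844-0.007268j
  i(V1)=-0.1945-0.01358j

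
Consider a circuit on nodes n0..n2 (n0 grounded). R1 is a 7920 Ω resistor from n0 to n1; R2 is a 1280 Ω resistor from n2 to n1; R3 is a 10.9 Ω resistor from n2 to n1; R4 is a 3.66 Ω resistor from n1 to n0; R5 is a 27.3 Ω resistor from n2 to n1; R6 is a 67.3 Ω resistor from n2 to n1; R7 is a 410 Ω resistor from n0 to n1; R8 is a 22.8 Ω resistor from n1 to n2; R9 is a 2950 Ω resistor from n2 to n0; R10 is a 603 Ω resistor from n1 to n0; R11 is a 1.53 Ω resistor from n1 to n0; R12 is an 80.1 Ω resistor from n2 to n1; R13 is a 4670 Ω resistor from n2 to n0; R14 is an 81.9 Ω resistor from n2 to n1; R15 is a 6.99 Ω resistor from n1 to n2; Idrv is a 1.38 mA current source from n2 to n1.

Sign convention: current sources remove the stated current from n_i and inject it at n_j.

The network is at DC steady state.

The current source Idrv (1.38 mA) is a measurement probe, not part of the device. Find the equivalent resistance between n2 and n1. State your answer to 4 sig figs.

MNA unknowns: 2 node voltages V₁..V_2
R1: Y=0.0001263 on G[0,1]
R2: Y=0.0007813 on G[2,1]
R3: Y=0.09174 on G[2,1]
R4: Y=0.2732 on G[1,0]
R5: Y=0.03663 on G[2,1]
R6: Y=0.01486 on G[2,1]
R7: Y=0.002439 on G[0,1]
R8: Y=0.04386 on G[1,2]
R9: Y=0.0003390 on G[2,0]
R10: Y=0.001658 on G[1,0]
R11: Y=0.6536 on G[1,0]
R12: Y=0.01248 on G[2,1]
R13: Y=0.0002141 on G[2,0]
R14: Y=0.01221 on G[2,1]
R15: Y=0.1431 on G[1,2]
Idrv: z[2]−=0.00138, z[1]+=0.00138
solve → V1=2.300e-06, V2=-0.003872

R_eq = 2.808 Ω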